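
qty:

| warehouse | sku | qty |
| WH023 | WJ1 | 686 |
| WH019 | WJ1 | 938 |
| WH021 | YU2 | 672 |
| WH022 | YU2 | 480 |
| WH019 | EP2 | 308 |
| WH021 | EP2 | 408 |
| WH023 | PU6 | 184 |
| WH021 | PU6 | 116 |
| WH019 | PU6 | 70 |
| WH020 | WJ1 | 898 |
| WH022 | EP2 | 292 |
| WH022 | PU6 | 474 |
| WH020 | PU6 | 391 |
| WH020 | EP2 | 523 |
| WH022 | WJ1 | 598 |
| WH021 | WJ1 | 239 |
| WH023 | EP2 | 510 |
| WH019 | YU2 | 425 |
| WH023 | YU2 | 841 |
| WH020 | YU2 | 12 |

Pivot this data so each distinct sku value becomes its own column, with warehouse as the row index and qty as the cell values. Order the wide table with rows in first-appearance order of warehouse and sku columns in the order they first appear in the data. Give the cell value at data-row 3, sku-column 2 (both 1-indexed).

With rows in first-appearance order of warehouse, row 3 is warehouse=WH021. sku columns in first-appearance order: WJ1, YU2, EP2, PU6; column 2 is YU2.
Long rows with warehouse=WH021, sku=YU2: qty = 672.

672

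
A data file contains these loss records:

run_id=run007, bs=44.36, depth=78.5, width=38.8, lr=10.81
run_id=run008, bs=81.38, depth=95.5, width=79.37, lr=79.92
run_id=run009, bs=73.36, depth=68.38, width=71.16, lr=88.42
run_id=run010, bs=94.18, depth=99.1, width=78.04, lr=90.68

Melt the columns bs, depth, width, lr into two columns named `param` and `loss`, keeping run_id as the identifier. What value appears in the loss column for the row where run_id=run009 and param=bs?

73.36

Unpivoting turns each (run_id, wide-column) pair into one long row.
The wide cell at row run009, column bs holds 73.36, so the long row (run009, bs) has loss=73.36.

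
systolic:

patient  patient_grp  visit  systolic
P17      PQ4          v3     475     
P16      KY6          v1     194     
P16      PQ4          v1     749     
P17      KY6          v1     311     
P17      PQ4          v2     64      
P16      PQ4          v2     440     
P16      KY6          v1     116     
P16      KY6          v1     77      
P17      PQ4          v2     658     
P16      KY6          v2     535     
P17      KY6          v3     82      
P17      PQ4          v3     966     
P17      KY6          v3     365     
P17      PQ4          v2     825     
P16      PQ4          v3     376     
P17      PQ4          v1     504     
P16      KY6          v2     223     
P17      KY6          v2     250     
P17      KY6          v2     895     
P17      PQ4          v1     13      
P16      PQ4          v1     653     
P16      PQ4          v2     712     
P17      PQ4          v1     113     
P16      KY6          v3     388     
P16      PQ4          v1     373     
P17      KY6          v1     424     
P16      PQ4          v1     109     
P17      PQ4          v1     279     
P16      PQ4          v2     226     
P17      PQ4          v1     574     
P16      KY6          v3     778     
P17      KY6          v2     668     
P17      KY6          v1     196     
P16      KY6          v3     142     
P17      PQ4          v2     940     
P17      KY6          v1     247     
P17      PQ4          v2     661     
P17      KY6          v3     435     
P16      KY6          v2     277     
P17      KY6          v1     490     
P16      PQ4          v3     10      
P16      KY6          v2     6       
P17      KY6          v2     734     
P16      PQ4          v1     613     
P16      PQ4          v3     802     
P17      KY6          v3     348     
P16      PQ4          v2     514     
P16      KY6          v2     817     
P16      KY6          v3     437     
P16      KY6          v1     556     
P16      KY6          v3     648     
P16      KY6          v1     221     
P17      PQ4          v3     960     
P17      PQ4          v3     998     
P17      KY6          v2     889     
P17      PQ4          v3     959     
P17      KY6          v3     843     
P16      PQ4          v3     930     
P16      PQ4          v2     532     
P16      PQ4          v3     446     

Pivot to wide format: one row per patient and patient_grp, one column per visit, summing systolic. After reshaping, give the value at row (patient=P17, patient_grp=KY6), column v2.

Rows with patient=P17, patient_grp=KY6 and visit=v2: systolic values are 250, 895, 668, 734, 889.
250 + 895 + 668 + 734 + 889 = 3436.

3436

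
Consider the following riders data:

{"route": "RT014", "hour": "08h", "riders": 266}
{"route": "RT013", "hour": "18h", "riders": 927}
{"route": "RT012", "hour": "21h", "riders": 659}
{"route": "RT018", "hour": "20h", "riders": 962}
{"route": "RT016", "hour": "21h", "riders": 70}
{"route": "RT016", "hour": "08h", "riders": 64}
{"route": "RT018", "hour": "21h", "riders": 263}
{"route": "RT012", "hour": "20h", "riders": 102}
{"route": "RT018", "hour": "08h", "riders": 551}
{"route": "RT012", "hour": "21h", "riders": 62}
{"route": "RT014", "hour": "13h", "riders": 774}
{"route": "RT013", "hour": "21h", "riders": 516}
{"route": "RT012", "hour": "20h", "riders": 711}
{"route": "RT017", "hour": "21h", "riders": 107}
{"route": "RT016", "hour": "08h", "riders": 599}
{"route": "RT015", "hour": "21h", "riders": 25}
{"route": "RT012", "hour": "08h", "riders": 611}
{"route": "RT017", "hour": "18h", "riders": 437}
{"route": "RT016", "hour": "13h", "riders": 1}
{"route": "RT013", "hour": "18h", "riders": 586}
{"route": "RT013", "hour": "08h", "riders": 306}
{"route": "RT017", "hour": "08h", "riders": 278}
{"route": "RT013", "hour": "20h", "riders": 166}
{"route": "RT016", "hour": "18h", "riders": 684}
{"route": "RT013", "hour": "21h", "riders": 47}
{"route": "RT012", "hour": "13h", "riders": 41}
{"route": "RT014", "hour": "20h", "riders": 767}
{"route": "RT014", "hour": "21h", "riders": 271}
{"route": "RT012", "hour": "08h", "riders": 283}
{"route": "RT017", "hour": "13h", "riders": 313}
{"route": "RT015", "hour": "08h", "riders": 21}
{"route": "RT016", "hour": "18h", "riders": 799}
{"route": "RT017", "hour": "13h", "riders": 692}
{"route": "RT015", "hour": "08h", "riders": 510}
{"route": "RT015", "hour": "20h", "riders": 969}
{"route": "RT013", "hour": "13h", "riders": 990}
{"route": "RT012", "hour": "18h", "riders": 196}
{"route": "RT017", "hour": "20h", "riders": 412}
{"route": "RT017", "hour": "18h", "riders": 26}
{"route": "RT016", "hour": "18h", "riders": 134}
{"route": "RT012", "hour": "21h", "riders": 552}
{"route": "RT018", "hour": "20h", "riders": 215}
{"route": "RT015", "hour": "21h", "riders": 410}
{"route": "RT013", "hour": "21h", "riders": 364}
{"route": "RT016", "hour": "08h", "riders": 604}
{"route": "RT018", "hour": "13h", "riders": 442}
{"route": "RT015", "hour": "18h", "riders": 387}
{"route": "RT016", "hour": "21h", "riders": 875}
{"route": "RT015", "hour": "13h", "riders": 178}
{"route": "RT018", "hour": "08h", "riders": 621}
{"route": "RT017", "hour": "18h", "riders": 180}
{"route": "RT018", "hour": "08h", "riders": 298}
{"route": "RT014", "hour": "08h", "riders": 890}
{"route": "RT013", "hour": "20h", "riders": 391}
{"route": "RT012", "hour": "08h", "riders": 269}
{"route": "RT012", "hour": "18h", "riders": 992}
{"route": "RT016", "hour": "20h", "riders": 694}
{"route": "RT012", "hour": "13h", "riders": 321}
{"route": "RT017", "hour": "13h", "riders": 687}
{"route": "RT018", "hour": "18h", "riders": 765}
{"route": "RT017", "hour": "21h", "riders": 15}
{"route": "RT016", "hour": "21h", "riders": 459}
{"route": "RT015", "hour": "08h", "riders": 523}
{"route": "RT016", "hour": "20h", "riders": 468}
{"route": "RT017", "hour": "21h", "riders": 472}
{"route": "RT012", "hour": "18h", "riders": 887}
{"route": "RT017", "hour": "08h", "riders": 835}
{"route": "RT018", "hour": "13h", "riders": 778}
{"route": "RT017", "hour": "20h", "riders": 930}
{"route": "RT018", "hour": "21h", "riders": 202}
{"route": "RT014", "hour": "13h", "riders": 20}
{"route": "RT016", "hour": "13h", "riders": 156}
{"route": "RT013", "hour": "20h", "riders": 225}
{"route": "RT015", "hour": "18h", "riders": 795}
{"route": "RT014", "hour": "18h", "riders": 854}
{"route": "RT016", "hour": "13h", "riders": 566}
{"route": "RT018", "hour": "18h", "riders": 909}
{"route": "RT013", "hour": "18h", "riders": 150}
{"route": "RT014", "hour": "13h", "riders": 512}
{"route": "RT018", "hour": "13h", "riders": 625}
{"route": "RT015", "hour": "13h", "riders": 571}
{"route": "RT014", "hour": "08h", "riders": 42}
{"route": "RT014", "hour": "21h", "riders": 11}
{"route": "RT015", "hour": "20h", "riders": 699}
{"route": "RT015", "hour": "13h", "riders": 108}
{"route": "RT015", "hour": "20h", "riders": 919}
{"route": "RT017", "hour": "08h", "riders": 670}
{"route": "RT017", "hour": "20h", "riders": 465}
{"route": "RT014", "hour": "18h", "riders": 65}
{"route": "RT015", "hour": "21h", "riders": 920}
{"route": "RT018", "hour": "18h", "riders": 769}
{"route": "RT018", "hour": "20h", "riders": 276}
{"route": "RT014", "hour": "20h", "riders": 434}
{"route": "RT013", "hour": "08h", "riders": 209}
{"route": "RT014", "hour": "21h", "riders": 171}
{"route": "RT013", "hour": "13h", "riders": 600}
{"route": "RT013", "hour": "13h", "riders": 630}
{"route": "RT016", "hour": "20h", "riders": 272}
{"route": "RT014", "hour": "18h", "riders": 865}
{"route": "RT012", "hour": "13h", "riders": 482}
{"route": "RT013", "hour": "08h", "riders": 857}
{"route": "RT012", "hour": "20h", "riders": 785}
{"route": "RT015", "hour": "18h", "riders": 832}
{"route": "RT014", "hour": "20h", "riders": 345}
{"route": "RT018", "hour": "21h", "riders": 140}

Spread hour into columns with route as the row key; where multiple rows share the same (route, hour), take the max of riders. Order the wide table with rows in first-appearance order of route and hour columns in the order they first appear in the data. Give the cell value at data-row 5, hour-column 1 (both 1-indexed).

With rows in first-appearance order of route, row 5 is route=RT016. hour columns in first-appearance order: 08h, 18h, 21h, 20h, 13h; column 1 is 08h.
Long rows with route=RT016, hour=08h: max(64, 599, 604) = 604.

604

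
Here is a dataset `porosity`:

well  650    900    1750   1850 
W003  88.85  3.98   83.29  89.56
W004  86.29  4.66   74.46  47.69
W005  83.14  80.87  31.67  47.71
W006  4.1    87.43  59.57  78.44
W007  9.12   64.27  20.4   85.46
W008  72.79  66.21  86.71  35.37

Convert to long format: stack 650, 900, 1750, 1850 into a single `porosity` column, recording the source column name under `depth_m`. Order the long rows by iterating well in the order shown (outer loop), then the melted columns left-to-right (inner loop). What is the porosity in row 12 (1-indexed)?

24 rows total (6 × 4). Row 12: index ⌊(12-1)/4⌋ = 2 into well → W005; (12-1) mod 4 = 3 into the melted columns → 1850.
So row 12 is (W005, 1850, 47.71); porosity = 47.71.

47.71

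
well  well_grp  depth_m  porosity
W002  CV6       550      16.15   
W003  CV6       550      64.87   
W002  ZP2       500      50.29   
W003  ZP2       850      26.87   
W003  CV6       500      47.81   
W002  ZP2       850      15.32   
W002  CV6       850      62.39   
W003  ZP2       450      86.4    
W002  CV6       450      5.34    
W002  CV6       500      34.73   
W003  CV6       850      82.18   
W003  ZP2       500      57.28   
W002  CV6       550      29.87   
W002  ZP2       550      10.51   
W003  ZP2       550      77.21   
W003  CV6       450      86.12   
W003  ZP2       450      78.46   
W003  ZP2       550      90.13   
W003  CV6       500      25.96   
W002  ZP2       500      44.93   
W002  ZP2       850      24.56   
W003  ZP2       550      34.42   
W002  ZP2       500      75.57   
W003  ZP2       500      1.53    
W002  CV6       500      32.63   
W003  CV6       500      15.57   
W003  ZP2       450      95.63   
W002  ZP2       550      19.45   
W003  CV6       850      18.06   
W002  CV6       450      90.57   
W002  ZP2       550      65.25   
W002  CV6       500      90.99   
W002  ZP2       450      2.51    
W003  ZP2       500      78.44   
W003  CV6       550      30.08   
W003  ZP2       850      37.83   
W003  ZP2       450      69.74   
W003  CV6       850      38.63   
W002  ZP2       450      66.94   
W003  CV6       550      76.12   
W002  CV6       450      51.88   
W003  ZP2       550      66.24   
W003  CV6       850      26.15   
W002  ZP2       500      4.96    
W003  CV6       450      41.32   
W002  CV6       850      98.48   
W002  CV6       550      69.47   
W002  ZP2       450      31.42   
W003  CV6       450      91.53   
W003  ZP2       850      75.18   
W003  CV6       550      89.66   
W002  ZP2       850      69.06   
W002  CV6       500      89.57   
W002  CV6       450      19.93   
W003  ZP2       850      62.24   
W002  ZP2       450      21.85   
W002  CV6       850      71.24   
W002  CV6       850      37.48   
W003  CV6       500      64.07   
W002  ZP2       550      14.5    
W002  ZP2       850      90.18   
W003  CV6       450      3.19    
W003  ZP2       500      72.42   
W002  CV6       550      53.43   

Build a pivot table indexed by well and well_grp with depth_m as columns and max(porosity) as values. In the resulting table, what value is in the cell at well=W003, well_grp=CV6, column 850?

82.18

Rows with well=W003, well_grp=CV6 and depth_m=850: porosity values are 82.18, 18.06, 38.63, 26.15.
max(82.18, 18.06, 38.63, 26.15) = 82.18.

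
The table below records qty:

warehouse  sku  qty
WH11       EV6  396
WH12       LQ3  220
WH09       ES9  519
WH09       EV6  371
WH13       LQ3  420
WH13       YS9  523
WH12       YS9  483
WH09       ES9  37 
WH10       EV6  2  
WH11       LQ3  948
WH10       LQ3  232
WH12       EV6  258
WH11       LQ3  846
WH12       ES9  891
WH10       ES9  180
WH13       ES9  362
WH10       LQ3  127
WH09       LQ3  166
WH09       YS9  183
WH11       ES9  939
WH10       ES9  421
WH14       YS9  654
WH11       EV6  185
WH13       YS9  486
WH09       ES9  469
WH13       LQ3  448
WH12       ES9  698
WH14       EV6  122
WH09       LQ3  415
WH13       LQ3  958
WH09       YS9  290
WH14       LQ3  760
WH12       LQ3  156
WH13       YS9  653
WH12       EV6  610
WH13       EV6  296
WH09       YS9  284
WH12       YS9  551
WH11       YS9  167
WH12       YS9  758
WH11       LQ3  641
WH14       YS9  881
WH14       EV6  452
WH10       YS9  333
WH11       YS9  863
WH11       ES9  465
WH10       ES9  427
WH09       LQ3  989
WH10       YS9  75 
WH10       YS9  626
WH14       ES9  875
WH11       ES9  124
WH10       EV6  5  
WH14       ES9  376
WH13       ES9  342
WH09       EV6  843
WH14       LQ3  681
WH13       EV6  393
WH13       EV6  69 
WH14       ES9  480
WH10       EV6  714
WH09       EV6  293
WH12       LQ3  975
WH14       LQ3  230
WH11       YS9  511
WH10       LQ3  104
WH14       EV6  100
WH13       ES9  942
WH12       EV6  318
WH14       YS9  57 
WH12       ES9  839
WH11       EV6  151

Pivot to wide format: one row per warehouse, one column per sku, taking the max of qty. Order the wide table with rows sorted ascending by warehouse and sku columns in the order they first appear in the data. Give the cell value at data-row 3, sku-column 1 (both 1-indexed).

With rows sorted ascending by warehouse, row 3 is warehouse=WH11. sku columns in first-appearance order: EV6, LQ3, ES9, YS9; column 1 is EV6.
Long rows with warehouse=WH11, sku=EV6: max(396, 185, 151) = 396.

396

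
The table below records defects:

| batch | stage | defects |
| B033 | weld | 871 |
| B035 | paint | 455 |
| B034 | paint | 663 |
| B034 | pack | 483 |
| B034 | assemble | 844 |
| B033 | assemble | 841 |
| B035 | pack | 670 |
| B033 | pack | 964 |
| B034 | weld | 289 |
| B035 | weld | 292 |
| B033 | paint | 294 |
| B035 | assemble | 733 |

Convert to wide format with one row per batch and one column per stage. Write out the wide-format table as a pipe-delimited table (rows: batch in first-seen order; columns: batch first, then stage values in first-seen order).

| batch | weld | paint | pack | assemble |
| B033 | 871 | 294 | 964 | 841 |
| B035 | 292 | 455 | 670 | 733 |
| B034 | 289 | 663 | 483 | 844 |

Columns: batch plus the 4 distinct stage values (weld, paint, pack, assemble).
For example, row B033 column weld takes defects=871 from the long row (B033, weld).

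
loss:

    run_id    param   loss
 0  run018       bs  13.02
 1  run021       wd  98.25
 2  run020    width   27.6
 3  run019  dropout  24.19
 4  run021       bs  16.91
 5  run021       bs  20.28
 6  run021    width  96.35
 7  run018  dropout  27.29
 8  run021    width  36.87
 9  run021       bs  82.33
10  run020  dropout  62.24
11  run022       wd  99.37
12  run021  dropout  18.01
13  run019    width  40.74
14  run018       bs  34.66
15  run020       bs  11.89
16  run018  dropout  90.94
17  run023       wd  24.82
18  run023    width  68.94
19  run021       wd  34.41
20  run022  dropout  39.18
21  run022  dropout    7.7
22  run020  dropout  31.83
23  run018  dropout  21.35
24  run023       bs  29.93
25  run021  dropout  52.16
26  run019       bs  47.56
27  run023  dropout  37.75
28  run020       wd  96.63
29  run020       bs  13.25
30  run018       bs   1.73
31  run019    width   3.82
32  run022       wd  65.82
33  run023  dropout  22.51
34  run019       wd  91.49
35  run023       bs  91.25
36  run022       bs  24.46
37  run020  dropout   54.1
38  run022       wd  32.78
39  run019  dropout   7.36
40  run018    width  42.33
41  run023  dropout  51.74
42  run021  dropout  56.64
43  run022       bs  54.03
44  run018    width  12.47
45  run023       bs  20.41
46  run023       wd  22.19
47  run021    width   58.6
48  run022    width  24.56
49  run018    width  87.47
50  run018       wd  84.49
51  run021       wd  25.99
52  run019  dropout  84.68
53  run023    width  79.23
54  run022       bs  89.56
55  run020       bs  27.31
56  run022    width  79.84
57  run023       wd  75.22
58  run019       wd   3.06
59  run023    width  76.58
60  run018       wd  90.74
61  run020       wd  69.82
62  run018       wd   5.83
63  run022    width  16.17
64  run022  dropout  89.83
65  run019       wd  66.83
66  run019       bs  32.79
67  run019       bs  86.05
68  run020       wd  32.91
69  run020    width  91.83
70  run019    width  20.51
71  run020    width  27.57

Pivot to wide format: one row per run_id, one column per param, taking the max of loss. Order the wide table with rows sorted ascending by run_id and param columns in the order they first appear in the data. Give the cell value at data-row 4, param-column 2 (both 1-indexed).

With rows sorted ascending by run_id, row 4 is run_id=run021. param columns in first-appearance order: bs, wd, width, dropout; column 2 is wd.
Long rows with run_id=run021, param=wd: max(98.25, 34.41, 25.99) = 98.25.

98.25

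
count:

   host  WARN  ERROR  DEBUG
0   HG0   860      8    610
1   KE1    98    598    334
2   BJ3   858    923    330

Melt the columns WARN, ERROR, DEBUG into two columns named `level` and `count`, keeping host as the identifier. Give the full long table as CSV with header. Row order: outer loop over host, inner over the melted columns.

Each (host, column) pair becomes one row: 3 × 3 = 9 rows.
For example, (HG0, WARN) → count=860.

host,level,count
HG0,WARN,860
HG0,ERROR,8
HG0,DEBUG,610
KE1,WARN,98
KE1,ERROR,598
KE1,DEBUG,334
BJ3,WARN,858
BJ3,ERROR,923
BJ3,DEBUG,330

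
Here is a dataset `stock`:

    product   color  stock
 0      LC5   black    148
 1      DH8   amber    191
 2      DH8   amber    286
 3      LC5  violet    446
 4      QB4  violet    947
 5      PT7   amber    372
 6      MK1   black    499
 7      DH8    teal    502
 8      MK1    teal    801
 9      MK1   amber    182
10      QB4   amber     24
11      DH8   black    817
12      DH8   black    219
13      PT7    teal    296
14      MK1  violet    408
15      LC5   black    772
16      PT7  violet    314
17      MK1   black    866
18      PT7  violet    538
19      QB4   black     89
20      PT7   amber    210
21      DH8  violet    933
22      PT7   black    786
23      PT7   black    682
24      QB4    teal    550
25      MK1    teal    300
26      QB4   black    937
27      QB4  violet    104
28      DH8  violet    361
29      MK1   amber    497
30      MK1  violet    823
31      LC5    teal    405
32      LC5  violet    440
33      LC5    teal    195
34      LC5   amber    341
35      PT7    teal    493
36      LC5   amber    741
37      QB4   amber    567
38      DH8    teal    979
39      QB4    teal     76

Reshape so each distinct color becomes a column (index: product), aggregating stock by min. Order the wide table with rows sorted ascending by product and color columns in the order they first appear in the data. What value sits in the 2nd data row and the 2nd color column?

With rows sorted ascending by product, row 2 is product=LC5. color columns in first-appearance order: black, amber, violet, teal; column 2 is amber.
Long rows with product=LC5, color=amber: min(341, 741) = 341.

341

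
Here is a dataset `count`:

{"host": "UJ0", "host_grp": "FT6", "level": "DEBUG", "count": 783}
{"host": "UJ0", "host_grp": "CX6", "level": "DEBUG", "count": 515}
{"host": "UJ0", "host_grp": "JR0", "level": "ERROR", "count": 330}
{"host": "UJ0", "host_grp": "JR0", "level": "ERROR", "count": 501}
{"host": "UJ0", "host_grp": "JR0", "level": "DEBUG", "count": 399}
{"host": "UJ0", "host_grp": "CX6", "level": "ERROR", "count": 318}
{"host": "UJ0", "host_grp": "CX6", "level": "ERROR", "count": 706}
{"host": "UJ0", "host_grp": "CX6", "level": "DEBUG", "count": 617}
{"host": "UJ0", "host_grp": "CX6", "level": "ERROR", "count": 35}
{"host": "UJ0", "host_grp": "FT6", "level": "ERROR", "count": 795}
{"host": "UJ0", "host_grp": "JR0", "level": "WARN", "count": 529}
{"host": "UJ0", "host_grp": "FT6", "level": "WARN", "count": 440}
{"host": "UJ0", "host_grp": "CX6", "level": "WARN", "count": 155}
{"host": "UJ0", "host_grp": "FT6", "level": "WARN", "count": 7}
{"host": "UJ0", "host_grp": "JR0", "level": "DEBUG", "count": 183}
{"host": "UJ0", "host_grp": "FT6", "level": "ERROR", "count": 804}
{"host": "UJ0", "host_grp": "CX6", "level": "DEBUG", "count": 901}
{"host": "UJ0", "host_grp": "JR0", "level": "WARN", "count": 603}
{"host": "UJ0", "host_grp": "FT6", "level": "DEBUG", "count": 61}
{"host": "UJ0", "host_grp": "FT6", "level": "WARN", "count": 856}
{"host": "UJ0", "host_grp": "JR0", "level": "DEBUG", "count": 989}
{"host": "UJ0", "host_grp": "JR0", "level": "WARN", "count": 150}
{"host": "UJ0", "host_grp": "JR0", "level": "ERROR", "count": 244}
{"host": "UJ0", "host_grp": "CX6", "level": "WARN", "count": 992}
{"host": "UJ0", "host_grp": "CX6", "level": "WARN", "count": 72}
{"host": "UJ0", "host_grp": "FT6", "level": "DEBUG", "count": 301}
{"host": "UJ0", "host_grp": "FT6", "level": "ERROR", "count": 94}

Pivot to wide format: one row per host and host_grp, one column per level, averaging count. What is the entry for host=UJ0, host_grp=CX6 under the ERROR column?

Rows with host=UJ0, host_grp=CX6 and level=ERROR: count values are 318, 706, 35.
(318 + 706 + 35) / 3 = 353.

353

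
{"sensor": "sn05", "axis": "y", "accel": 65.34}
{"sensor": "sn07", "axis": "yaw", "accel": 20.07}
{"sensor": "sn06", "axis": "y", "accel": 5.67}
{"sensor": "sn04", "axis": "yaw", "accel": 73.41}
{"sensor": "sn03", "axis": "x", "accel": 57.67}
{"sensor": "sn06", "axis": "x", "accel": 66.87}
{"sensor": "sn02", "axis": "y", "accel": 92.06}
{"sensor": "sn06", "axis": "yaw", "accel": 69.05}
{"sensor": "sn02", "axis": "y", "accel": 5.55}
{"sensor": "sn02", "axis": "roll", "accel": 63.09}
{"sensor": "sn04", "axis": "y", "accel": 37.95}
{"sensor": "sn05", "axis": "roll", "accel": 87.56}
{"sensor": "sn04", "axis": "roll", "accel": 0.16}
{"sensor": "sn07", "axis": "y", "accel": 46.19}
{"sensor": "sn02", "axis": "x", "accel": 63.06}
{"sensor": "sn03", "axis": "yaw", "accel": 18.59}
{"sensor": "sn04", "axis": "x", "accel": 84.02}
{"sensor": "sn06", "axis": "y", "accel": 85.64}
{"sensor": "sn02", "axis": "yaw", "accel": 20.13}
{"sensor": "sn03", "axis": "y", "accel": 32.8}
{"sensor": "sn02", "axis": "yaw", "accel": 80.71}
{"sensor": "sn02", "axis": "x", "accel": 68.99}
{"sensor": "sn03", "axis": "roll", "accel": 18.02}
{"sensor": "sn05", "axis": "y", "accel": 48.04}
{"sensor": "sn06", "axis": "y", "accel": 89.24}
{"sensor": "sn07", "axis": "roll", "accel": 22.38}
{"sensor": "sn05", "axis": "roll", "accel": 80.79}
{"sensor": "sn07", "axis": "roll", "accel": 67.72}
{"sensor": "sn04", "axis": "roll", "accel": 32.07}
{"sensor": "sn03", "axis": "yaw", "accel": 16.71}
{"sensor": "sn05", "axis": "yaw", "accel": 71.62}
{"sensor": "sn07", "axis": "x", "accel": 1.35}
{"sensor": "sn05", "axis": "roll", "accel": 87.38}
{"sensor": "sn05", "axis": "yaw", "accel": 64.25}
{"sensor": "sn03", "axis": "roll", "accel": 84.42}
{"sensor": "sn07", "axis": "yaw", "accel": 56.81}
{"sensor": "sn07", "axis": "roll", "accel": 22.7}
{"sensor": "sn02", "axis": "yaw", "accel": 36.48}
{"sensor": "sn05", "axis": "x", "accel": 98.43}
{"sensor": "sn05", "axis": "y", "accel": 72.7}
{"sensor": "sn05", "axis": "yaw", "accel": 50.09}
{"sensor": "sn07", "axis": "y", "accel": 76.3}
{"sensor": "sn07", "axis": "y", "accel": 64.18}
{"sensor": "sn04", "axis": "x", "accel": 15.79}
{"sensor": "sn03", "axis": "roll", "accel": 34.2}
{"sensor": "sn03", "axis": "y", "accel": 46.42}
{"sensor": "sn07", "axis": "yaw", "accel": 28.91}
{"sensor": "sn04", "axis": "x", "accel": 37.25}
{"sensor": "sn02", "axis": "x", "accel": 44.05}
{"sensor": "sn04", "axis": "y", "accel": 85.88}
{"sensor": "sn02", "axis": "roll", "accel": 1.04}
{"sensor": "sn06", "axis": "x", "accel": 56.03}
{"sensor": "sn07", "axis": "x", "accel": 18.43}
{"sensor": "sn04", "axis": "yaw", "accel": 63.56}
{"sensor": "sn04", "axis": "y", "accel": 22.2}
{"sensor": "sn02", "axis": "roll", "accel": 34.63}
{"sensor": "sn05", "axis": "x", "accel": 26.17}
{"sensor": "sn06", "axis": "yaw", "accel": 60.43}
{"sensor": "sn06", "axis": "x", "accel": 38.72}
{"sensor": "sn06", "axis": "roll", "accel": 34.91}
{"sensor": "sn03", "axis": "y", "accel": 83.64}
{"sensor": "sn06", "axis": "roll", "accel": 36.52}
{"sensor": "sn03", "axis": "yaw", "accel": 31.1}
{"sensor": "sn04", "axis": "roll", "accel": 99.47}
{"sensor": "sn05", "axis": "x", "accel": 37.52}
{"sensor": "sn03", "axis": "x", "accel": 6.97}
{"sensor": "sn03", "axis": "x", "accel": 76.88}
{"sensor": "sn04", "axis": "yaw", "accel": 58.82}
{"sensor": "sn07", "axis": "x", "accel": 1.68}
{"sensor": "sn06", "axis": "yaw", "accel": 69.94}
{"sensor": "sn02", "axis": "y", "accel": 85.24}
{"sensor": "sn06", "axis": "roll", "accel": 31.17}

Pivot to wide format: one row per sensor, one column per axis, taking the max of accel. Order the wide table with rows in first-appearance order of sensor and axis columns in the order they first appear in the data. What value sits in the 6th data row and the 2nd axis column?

80.71

With rows in first-appearance order of sensor, row 6 is sensor=sn02. axis columns in first-appearance order: y, yaw, x, roll; column 2 is yaw.
Long rows with sensor=sn02, axis=yaw: max(20.13, 80.71, 36.48) = 80.71.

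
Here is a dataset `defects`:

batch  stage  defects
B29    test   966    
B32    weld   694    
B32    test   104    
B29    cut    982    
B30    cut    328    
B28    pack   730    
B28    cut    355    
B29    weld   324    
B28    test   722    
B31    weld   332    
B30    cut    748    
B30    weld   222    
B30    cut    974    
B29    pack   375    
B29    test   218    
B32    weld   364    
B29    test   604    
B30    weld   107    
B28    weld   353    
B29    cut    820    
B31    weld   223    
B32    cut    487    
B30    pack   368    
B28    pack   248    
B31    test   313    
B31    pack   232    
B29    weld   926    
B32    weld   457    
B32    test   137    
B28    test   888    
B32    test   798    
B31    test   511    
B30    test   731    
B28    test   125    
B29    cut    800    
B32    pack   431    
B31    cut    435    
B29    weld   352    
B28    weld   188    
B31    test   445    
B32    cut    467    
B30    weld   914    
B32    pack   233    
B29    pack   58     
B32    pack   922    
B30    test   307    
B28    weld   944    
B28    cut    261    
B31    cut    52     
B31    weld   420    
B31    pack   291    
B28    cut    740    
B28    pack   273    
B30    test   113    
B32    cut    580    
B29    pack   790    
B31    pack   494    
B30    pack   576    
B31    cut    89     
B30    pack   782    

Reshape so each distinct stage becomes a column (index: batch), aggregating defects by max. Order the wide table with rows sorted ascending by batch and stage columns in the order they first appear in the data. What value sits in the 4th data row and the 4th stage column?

With rows sorted ascending by batch, row 4 is batch=B31. stage columns in first-appearance order: test, weld, cut, pack; column 4 is pack.
Long rows with batch=B31, stage=pack: max(232, 291, 494) = 494.

494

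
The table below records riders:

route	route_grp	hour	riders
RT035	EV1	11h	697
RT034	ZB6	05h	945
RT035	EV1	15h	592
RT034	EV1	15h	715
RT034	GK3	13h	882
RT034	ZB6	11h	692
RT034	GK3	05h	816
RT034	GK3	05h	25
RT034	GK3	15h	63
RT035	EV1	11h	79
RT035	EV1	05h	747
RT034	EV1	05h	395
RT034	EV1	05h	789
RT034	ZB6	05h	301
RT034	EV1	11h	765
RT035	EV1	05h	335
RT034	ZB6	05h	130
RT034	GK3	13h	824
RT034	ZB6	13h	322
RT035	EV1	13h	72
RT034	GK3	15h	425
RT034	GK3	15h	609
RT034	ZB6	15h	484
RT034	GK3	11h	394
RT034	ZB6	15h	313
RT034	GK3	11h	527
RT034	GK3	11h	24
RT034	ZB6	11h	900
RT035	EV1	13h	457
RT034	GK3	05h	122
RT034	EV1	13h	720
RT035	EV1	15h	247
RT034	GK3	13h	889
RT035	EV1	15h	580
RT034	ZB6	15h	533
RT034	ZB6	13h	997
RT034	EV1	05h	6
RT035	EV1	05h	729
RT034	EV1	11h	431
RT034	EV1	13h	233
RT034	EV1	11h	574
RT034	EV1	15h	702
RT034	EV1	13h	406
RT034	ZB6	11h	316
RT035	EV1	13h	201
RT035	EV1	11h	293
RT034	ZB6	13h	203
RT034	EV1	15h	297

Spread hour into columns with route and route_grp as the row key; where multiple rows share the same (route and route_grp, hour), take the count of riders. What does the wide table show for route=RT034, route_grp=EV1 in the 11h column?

Rows with route=RT034, route_grp=EV1 and hour=11h: riders values are 765, 431, 574.
3 rows match — count = 3.

3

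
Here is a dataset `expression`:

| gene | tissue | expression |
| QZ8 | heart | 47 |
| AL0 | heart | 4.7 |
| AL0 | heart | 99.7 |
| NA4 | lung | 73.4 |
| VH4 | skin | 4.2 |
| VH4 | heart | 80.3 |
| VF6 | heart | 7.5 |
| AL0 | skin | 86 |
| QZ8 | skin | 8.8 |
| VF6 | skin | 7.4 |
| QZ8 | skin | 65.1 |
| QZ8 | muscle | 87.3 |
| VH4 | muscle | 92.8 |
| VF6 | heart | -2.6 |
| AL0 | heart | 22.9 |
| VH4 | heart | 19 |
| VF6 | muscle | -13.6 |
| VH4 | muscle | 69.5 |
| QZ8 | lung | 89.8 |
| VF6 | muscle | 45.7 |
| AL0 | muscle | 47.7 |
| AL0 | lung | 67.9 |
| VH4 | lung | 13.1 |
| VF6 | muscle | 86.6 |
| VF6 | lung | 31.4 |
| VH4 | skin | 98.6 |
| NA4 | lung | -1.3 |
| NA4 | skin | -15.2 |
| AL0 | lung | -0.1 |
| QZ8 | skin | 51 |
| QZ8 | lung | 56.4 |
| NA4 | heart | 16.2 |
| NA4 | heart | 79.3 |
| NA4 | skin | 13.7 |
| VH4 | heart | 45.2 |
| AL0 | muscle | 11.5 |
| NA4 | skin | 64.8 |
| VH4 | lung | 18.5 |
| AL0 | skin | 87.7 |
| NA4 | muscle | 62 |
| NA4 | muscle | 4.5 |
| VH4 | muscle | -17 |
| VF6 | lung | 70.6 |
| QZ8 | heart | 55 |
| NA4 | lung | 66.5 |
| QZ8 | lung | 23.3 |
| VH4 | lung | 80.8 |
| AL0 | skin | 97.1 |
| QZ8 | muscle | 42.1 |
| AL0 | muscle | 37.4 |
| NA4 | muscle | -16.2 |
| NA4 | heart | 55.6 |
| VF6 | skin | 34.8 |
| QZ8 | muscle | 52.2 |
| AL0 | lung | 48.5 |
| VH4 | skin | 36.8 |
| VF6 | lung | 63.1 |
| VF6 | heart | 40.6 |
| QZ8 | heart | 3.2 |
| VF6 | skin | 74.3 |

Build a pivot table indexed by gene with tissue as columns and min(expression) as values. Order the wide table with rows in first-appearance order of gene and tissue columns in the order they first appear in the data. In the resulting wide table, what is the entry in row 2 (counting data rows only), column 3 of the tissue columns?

86

With rows in first-appearance order of gene, row 2 is gene=AL0. tissue columns in first-appearance order: heart, lung, skin, muscle; column 3 is skin.
Long rows with gene=AL0, tissue=skin: min(86, 87.7, 97.1) = 86.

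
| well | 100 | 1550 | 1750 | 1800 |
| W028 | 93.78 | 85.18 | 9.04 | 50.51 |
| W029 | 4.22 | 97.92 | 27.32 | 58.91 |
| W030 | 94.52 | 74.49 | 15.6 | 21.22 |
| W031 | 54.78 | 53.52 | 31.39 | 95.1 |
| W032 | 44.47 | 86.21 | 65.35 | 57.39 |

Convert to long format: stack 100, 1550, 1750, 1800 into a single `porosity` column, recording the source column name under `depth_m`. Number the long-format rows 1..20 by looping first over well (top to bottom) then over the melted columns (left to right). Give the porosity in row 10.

20 rows total (5 × 4). Row 10: index ⌊(10-1)/4⌋ = 2 into well → W030; (10-1) mod 4 = 1 into the melted columns → 1550.
So row 10 is (W030, 1550, 74.49); porosity = 74.49.

74.49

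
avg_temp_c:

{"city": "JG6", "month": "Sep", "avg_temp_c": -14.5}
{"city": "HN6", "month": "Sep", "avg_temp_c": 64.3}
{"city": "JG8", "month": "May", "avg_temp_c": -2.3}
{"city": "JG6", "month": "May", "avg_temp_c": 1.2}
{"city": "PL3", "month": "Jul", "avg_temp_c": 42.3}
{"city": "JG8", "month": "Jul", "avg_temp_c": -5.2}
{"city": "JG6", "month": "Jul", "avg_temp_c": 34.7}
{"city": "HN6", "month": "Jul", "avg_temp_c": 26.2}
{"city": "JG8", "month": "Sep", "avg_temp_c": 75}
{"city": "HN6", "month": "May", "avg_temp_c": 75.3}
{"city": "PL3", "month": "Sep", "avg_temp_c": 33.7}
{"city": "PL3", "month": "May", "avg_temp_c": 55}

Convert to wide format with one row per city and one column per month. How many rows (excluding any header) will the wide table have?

4 distinct city values → 4 rows.

4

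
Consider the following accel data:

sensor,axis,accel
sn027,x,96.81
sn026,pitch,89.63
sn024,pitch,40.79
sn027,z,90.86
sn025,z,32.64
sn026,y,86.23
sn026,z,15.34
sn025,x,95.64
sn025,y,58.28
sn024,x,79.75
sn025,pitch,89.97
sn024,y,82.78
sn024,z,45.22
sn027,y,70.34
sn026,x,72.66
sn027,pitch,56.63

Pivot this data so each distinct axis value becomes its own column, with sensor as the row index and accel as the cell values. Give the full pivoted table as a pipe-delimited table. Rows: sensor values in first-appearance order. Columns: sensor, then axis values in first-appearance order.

Columns: sensor plus the 4 distinct axis values (x, pitch, z, y).
For example, row sn027 column x takes accel=96.81 from the long row (sn027, x).

| sensor | x | pitch | z | y |
| sn027 | 96.81 | 56.63 | 90.86 | 70.34 |
| sn026 | 72.66 | 89.63 | 15.34 | 86.23 |
| sn024 | 79.75 | 40.79 | 45.22 | 82.78 |
| sn025 | 95.64 | 89.97 | 32.64 | 58.28 |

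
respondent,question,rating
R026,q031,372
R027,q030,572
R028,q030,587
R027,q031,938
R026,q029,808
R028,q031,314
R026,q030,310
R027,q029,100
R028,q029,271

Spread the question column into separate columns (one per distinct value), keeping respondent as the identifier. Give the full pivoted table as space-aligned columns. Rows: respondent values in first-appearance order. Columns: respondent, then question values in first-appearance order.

Columns: respondent plus the 3 distinct question values (q031, q030, q029).
For example, row R026 column q031 takes rating=372 from the long row (R026, q031).

respondent  q031  q030  q029
R026        372   310   808 
R027        938   572   100 
R028        314   587   271 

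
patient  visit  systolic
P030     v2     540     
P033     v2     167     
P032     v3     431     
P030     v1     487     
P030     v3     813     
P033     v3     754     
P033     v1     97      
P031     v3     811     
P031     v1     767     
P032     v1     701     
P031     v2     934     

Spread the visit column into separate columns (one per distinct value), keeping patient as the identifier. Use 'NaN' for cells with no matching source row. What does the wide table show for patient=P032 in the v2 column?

NaN

No long-format row has patient=P032 and visit=v2, so the cell is NaN.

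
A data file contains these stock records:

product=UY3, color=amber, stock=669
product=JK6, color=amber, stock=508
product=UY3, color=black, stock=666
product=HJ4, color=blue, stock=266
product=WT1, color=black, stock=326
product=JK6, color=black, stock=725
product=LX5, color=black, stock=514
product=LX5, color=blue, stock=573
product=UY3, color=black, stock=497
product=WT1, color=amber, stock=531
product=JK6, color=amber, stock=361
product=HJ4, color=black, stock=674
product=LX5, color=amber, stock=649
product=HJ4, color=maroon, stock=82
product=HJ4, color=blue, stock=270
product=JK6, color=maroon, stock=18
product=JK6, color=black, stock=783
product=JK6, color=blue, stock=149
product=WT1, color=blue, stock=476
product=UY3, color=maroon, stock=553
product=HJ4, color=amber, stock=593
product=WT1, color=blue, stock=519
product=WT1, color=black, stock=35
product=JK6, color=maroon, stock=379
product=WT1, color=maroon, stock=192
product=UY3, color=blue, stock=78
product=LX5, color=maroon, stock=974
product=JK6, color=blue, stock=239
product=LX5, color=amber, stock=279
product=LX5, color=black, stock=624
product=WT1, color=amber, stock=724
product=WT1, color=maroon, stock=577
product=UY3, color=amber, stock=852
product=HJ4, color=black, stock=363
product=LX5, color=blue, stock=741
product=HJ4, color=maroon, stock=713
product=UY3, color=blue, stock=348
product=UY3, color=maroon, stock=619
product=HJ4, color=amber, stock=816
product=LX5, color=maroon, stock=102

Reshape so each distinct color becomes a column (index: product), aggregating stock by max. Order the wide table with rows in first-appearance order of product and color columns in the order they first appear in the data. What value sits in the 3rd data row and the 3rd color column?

270

With rows in first-appearance order of product, row 3 is product=HJ4. color columns in first-appearance order: amber, black, blue, maroon; column 3 is blue.
Long rows with product=HJ4, color=blue: max(266, 270) = 270.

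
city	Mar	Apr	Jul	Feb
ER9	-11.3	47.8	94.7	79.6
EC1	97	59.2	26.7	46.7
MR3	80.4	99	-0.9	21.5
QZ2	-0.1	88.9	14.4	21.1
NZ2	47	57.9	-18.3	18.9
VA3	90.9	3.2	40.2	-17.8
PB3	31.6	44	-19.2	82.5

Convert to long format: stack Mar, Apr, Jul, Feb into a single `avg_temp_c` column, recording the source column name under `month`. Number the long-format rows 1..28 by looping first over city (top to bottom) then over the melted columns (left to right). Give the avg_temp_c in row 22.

3.2

28 rows total (7 × 4). Row 22: index ⌊(22-1)/4⌋ = 5 into city → VA3; (22-1) mod 4 = 1 into the melted columns → Apr.
So row 22 is (VA3, Apr, 3.2); avg_temp_c = 3.2.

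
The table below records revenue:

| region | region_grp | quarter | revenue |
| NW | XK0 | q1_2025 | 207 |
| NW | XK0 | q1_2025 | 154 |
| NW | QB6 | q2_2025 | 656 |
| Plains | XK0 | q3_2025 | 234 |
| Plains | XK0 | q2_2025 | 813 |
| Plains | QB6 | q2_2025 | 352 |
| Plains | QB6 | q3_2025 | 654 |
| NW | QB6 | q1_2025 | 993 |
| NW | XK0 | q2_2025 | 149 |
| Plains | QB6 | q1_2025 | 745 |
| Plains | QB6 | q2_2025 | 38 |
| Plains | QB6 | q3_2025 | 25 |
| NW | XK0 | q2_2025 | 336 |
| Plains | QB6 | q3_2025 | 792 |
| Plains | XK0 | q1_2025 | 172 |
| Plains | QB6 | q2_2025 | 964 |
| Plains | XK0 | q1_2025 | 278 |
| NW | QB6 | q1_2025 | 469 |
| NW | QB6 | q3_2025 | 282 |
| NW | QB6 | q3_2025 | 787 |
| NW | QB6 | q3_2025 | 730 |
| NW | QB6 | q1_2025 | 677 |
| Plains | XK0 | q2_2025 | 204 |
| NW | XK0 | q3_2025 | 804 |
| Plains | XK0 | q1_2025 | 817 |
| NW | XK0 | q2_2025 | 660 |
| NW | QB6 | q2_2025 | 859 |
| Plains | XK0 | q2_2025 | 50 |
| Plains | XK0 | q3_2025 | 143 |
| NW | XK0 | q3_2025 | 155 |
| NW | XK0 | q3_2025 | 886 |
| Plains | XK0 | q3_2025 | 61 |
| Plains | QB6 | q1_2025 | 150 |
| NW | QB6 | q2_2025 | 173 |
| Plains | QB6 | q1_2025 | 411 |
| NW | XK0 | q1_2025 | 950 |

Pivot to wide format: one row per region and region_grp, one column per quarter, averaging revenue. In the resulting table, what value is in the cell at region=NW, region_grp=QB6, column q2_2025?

562.67

Rows with region=NW, region_grp=QB6 and quarter=q2_2025: revenue values are 656, 859, 173.
(656 + 859 + 173) / 3 = 562.67.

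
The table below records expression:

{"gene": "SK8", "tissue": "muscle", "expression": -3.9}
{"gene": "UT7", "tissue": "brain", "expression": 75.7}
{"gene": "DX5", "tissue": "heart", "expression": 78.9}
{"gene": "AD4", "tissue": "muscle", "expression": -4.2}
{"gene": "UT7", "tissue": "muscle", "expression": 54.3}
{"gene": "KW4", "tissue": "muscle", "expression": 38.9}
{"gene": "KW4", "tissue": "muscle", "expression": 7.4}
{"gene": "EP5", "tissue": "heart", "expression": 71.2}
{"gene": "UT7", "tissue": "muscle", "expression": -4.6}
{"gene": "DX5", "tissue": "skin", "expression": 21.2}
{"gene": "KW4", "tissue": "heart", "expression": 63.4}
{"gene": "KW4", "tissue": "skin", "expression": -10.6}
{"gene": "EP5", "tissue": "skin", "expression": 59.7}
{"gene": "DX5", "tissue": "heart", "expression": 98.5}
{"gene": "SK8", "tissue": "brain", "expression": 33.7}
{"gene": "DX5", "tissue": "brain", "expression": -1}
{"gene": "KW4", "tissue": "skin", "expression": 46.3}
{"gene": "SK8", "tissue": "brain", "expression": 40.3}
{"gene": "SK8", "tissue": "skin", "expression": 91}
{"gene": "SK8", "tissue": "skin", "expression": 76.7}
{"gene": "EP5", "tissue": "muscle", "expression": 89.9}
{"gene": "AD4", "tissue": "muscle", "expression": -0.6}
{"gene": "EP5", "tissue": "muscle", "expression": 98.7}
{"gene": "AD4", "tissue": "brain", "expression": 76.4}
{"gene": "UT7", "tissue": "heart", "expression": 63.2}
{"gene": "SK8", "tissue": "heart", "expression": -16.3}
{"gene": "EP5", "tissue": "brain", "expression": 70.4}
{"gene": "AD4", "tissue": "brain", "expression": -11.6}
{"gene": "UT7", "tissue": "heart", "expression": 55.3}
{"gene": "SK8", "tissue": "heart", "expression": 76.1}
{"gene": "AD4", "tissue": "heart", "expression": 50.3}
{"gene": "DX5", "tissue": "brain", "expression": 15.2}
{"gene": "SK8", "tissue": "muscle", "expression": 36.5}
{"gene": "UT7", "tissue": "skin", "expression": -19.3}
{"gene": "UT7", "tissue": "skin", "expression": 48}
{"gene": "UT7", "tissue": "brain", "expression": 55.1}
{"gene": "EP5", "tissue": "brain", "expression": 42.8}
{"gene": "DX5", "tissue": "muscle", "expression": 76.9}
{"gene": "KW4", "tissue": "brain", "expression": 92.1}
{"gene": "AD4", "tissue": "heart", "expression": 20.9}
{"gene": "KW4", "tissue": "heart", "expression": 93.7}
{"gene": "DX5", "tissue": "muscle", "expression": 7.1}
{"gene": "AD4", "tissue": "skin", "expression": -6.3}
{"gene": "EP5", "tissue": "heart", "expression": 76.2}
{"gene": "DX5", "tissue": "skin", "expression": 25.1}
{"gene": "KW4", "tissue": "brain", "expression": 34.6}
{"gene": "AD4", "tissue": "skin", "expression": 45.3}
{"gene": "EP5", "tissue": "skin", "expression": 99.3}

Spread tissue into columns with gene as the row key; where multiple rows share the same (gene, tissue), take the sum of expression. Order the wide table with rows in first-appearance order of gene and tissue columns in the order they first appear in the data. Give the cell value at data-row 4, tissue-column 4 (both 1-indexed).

With rows in first-appearance order of gene, row 4 is gene=AD4. tissue columns in first-appearance order: muscle, brain, heart, skin; column 4 is skin.
Long rows with gene=AD4, tissue=skin: -6.3 + 45.3 = 39.

39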